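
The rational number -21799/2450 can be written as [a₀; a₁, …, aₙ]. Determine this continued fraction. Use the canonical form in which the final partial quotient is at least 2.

[-9; 9, 1, 3, 5, 2, 5]

-21799 ÷ 2450 → quotient -9, remainder 251
2450 ÷ 251 → quotient 9, remainder 191
251 ÷ 191 → quotient 1, remainder 60
191 ÷ 60 → quotient 3, remainder 11
60 ÷ 11 → quotient 5, remainder 5
11 ÷ 5 → quotient 2, remainder 1
5 ÷ 1 → quotient 5, remainder 0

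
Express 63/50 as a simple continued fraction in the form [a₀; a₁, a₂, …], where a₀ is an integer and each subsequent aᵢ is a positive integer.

63 = 1·50 + 13, so a_0 = 1
50 = 3·13 + 11, so a_1 = 3
13 = 1·11 + 2, so a_2 = 1
11 = 5·2 + 1, so a_3 = 5
2 = 2·1 + 0, so a_4 = 2

[1; 3, 1, 5, 2]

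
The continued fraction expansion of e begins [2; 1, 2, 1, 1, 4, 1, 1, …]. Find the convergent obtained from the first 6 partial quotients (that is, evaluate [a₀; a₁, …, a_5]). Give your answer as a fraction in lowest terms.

Start with 4.
1 + 1/(4/1) = 1 + 1/4 = 5/4
1 + 1/(5/4) = 1 + 4/5 = 9/5
2 + 1/(9/5) = 2 + 5/9 = 23/9
1 + 1/(23/9) = 1 + 9/23 = 32/23
2 + 1/(32/23) = 2 + 23/32 = 87/32

87/32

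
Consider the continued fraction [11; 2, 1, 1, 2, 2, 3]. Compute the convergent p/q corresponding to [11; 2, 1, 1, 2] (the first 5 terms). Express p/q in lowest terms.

148/13

Start with 2.
1 + 1/(2/1) = 1 + 1/2 = 3/2
1 + 1/(3/2) = 1 + 2/3 = 5/3
2 + 1/(5/3) = 2 + 3/5 = 13/5
11 + 1/(13/5) = 11 + 5/13 = 148/13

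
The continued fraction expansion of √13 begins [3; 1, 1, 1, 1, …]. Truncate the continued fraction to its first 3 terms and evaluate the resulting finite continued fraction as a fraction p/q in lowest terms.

Start with 1.
1 + 1/(1/1) = 1 + 1/1 = 2/1
3 + 1/(2/1) = 3 + 1/2 = 7/2

7/2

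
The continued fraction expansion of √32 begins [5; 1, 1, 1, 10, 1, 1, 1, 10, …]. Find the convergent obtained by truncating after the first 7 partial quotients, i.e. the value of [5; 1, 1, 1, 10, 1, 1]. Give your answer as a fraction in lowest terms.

379/67

Compute successive convergents:
a_0 = 5: 5/1
a_1 = 1: 6/1
a_2 = 1: 11/2
a_3 = 1: 17/3
a_4 = 10: 181/32
a_5 = 1: 198/35
a_6 = 1: 379/67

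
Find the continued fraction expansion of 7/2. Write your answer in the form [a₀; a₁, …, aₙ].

[3; 2]

7 = 3·2 + 1, so a_0 = 3
2 = 2·1 + 0, so a_1 = 2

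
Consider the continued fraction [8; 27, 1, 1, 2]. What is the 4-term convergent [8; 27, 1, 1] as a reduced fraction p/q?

Collapse the nested fraction from the inside out:
Start with 1.
1 + 1/(1/1) = 1 + 1/1 = 2/1
27 + 1/(2/1) = 27 + 1/2 = 55/2
8 + 1/(55/2) = 8 + 2/55 = 442/55

442/55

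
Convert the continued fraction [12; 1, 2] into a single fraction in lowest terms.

Build up convergents one term at a time:
a_0 = 12: 12/1
a_1 = 1: 13/1
a_2 = 2: 38/3

38/3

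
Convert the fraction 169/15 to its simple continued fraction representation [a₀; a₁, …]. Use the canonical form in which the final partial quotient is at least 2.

[11; 3, 1, 3]

169 ÷ 15 → quotient 11, remainder 4
15 ÷ 4 → quotient 3, remainder 3
4 ÷ 3 → quotient 1, remainder 1
3 ÷ 1 → quotient 3, remainder 0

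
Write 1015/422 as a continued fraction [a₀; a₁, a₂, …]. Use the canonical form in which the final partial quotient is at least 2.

Run the Euclidean algorithm, recording each quotient:
⌊1015/422⌋ = 2, remainder 171
⌊422/171⌋ = 2, remainder 80
⌊171/80⌋ = 2, remainder 11
⌊80/11⌋ = 7, remainder 3
⌊11/3⌋ = 3, remainder 2
⌊3/2⌋ = 1, remainder 1
⌊2/1⌋ = 2, remainder 0

[2; 2, 2, 7, 3, 1, 2]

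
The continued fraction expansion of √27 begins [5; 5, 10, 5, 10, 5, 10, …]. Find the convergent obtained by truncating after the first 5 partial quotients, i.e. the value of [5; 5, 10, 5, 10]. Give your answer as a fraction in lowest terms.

13775/2651

Build up convergents one term at a time:
a_0 = 5: 5/1
a_1 = 5: 26/5
a_2 = 10: 265/51
a_3 = 5: 1351/260
a_4 = 10: 13775/2651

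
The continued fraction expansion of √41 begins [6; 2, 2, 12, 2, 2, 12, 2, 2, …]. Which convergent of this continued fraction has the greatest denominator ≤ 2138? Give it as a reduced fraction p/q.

a_0 = 6: 6/1  (≤ bound)
a_1 = 2: 13/2  (≤ bound)
a_2 = 2: 32/5  (≤ bound)
a_3 = 12: 397/62  (≤ bound)
a_4 = 2: 826/129  (≤ bound)
a_5 = 2: 2049/320  (≤ bound)
a_6 = 12: 25414/3969  (> 2138, stop)

2049/320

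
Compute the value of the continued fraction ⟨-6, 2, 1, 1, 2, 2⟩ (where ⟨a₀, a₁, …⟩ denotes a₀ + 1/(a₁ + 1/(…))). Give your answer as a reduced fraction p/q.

Compute successive convergents:
a_0 = -6: -6/1
a_1 = 2: -11/2
a_2 = 1: -17/3
a_3 = 1: -28/5
a_4 = 2: -73/13
a_5 = 2: -174/31

-174/31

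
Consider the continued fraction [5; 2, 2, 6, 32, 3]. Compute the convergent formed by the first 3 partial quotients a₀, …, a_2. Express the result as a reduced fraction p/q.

Start with 2.
2 + 1/(2/1) = 2 + 1/2 = 5/2
5 + 1/(5/2) = 5 + 2/5 = 27/5

27/5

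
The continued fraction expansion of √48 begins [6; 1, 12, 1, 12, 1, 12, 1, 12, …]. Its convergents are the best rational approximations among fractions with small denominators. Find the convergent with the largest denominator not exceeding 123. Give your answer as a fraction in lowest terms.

97/14

List convergents until the denominator exceeds the bound:
a_0 = 6: 6/1  (≤ bound)
a_1 = 1: 7/1  (≤ bound)
a_2 = 12: 90/13  (≤ bound)
a_3 = 1: 97/14  (≤ bound)
a_4 = 12: 1254/181  (> 123, stop)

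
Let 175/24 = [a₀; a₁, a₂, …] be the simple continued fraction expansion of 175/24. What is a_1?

175 ÷ 24 → quotient 7, remainder 7
24 ÷ 7 → quotient 3, remainder 3

3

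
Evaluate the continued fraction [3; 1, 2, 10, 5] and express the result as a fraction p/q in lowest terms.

581/158

Starting at the tail and folding back:
Start with 5.
10 + 1/(5/1) = 10 + 1/5 = 51/5
2 + 1/(51/5) = 2 + 5/51 = 107/51
1 + 1/(107/51) = 1 + 51/107 = 158/107
3 + 1/(158/107) = 3 + 107/158 = 581/158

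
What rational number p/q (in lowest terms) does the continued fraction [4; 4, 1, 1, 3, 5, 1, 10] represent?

a_0 = 4: 4/1
a_1 = 4: 17/4
a_2 = 1: 21/5
a_3 = 1: 38/9
a_4 = 3: 135/32
a_5 = 5: 713/169
a_6 = 1: 848/201
a_7 = 10: 9193/2179

9193/2179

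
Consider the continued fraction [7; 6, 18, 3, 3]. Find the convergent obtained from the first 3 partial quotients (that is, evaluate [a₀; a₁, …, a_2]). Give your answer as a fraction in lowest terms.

Collapse the nested fraction from the inside out:
Start with 18.
6 + 1/(18/1) = 6 + 1/18 = 109/18
7 + 1/(109/18) = 7 + 18/109 = 781/109

781/109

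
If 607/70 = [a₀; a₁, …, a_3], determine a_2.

2

Apply division with remainder until the remainder is 0:
607 = 8·70 + 47, so a_0 = 8
70 = 1·47 + 23, so a_1 = 1
47 = 2·23 + 1, so a_2 = 2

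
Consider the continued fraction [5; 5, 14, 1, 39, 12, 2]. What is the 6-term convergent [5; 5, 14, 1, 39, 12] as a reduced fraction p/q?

189683/36496

Start with 12.
39 + 1/(12/1) = 39 + 1/12 = 469/12
1 + 1/(469/12) = 1 + 12/469 = 481/469
14 + 1/(481/469) = 14 + 469/481 = 7203/481
5 + 1/(7203/481) = 5 + 481/7203 = 36496/7203
5 + 1/(36496/7203) = 5 + 7203/36496 = 189683/36496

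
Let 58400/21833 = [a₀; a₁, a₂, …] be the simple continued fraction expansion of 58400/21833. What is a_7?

Run the Euclidean algorithm, recording each quotient:
58400 = 2·21833 + 14734, so a_0 = 2
21833 = 1·14734 + 7099, so a_1 = 1
14734 = 2·7099 + 536, so a_2 = 2
7099 = 13·536 + 131, so a_3 = 13
536 = 4·131 + 12, so a_4 = 4
131 = 10·12 + 11, so a_5 = 10
12 = 1·11 + 1, so a_6 = 1
11 = 11·1 + 0, so a_7 = 11

11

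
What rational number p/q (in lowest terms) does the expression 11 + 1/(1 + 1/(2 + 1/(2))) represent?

a_0 = 11: 11/1
a_1 = 1: 12/1
a_2 = 2: 35/3
a_3 = 2: 82/7

82/7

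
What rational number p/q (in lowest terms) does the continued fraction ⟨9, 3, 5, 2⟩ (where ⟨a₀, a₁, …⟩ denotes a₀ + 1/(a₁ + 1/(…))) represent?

a_0 = 9: 9/1
a_1 = 3: 28/3
a_2 = 5: 149/16
a_3 = 2: 326/35

326/35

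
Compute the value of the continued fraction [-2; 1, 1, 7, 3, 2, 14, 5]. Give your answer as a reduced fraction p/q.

-11705/7974

a_0 = -2: -2/1
a_1 = 1: -1/1
a_2 = 1: -3/2
a_3 = 7: -22/15
a_4 = 3: -69/47
a_5 = 2: -160/109
a_6 = 14: -2309/1573
a_7 = 5: -11705/7974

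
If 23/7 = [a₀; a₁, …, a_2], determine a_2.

⌊23/7⌋ = 3, remainder 2
⌊7/2⌋ = 3, remainder 1
⌊2/1⌋ = 2, remainder 0

2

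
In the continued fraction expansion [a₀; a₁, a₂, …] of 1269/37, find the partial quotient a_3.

1

Run the Euclidean algorithm, recording each quotient:
⌊1269/37⌋ = 34, remainder 11
⌊37/11⌋ = 3, remainder 4
⌊11/4⌋ = 2, remainder 3
⌊4/3⌋ = 1, remainder 1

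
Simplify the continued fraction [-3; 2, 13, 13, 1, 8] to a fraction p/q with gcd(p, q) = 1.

-8545/3393

a_0 = -3: -3/1
a_1 = 2: -5/2
a_2 = 13: -68/27
a_3 = 13: -889/353
a_4 = 1: -957/380
a_5 = 8: -8545/3393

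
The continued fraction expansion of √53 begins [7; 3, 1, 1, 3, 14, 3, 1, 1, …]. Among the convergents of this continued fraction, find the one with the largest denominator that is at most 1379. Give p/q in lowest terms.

7979/1096

a_0 = 7: 7/1  (≤ bound)
a_1 = 3: 22/3  (≤ bound)
a_2 = 1: 29/4  (≤ bound)
a_3 = 1: 51/7  (≤ bound)
a_4 = 3: 182/25  (≤ bound)
a_5 = 14: 2599/357  (≤ bound)
a_6 = 3: 7979/1096  (≤ bound)
a_7 = 1: 10578/1453  (> 1379, stop)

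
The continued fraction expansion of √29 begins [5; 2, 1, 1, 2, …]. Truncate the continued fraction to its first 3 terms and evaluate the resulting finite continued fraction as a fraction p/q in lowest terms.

16/3

Work from the innermost term outward:
Start with 1.
2 + 1/(1/1) = 2 + 1/1 = 3/1
5 + 1/(3/1) = 5 + 1/3 = 16/3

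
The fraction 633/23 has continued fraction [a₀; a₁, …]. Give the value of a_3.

Apply division with remainder until the remainder is 0:
⌊633/23⌋ = 27, remainder 12
⌊23/12⌋ = 1, remainder 11
⌊12/11⌋ = 1, remainder 1
⌊11/1⌋ = 11, remainder 0

11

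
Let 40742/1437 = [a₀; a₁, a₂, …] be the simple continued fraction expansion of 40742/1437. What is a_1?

40742 ÷ 1437 → quotient 28, remainder 506
1437 ÷ 506 → quotient 2, remainder 425

2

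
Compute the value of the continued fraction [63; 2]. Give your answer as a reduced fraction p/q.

Start with 2.
63 + 1/(2/1) = 63 + 1/2 = 127/2

127/2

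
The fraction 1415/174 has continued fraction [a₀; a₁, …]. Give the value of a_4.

1415 = 8·174 + 23, so a_0 = 8
174 = 7·23 + 13, so a_1 = 7
23 = 1·13 + 10, so a_2 = 1
13 = 1·10 + 3, so a_3 = 1
10 = 3·3 + 1, so a_4 = 3

3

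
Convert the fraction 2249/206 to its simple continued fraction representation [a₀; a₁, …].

[10; 1, 11, 8, 2]

Apply division with remainder until the remainder is 0:
2249 ÷ 206 → quotient 10, remainder 189
206 ÷ 189 → quotient 1, remainder 17
189 ÷ 17 → quotient 11, remainder 2
17 ÷ 2 → quotient 8, remainder 1
2 ÷ 1 → quotient 2, remainder 0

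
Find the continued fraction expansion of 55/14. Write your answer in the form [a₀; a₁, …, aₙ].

Apply division with remainder until the remainder is 0:
55 = 3·14 + 13, so a_0 = 3
14 = 1·13 + 1, so a_1 = 1
13 = 13·1 + 0, so a_2 = 13

[3; 1, 13]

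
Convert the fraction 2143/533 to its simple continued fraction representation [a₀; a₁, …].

[4; 48, 2, 5]

Apply division with remainder until the remainder is 0:
⌊2143/533⌋ = 4, remainder 11
⌊533/11⌋ = 48, remainder 5
⌊11/5⌋ = 2, remainder 1
⌊5/1⌋ = 5, remainder 0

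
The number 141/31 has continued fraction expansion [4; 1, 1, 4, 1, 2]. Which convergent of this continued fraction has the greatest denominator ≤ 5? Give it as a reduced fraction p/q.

a_0 = 4: 4/1  (≤ bound)
a_1 = 1: 5/1  (≤ bound)
a_2 = 1: 9/2  (≤ bound)
a_3 = 4: 41/9  (> 5, stop)

9/2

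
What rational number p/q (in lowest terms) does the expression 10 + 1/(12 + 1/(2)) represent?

252/25

a_0 = 10: 10/1
a_1 = 12: 121/12
a_2 = 2: 252/25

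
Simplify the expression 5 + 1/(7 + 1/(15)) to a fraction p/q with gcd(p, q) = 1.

Work from the innermost term outward:
Start with 15.
7 + 1/(15/1) = 7 + 1/15 = 106/15
5 + 1/(106/15) = 5 + 15/106 = 545/106

545/106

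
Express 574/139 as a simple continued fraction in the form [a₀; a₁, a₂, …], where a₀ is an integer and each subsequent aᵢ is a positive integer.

[4; 7, 1, 2, 1, 1, 2]

574 = 4·139 + 18, so a_0 = 4
139 = 7·18 + 13, so a_1 = 7
18 = 1·13 + 5, so a_2 = 1
13 = 2·5 + 3, so a_3 = 2
5 = 1·3 + 2, so a_4 = 1
3 = 1·2 + 1, so a_5 = 1
2 = 2·1 + 0, so a_6 = 2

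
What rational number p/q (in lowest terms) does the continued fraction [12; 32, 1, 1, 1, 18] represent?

22004/1829

Build up convergents one term at a time:
a_0 = 12: 12/1
a_1 = 32: 385/32
a_2 = 1: 397/33
a_3 = 1: 782/65
a_4 = 1: 1179/98
a_5 = 18: 22004/1829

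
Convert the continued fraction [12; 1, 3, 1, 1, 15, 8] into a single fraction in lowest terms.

14427/1129

a_0 = 12: 12/1
a_1 = 1: 13/1
a_2 = 3: 51/4
a_3 = 1: 64/5
a_4 = 1: 115/9
a_5 = 15: 1789/140
a_6 = 8: 14427/1129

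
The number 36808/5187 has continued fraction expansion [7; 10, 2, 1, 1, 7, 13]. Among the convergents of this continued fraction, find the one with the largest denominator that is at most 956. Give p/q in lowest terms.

List convergents until the denominator exceeds the bound:
a_0 = 7: 7/1  (≤ bound)
a_1 = 10: 71/10  (≤ bound)
a_2 = 2: 149/21  (≤ bound)
a_3 = 1: 220/31  (≤ bound)
a_4 = 1: 369/52  (≤ bound)
a_5 = 7: 2803/395  (≤ bound)
a_6 = 13: 36808/5187  (> 956, stop)

2803/395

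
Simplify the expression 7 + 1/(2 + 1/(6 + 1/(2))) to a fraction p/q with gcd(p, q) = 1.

a_0 = 7: 7/1
a_1 = 2: 15/2
a_2 = 6: 97/13
a_3 = 2: 209/28

209/28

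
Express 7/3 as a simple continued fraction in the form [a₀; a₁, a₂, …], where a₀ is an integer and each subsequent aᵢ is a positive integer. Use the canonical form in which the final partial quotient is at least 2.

Run the Euclidean algorithm, recording each quotient:
7 ÷ 3 → quotient 2, remainder 1
3 ÷ 1 → quotient 3, remainder 0

[2; 3]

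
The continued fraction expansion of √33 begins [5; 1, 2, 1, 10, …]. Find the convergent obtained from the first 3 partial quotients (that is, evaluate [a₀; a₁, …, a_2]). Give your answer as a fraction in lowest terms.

17/3

Start with 2.
1 + 1/(2/1) = 1 + 1/2 = 3/2
5 + 1/(3/2) = 5 + 2/3 = 17/3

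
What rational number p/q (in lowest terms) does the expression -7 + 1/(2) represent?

-13/2

Start with 2.
-7 + 1/(2/1) = -7 + 1/2 = -13/2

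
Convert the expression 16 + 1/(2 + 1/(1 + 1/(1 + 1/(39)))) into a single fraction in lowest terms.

3247/198

a_0 = 16: 16/1
a_1 = 2: 33/2
a_2 = 1: 49/3
a_3 = 1: 82/5
a_4 = 39: 3247/198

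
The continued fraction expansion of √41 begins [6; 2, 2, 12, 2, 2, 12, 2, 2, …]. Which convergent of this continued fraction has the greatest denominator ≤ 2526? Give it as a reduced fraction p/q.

2049/320

a_0 = 6: 6/1  (≤ bound)
a_1 = 2: 13/2  (≤ bound)
a_2 = 2: 32/5  (≤ bound)
a_3 = 12: 397/62  (≤ bound)
a_4 = 2: 826/129  (≤ bound)
a_5 = 2: 2049/320  (≤ bound)
a_6 = 12: 25414/3969  (> 2526, stop)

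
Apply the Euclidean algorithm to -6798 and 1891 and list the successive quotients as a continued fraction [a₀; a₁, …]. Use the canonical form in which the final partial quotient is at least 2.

-6798 ÷ 1891 → quotient -4, remainder 766
1891 ÷ 766 → quotient 2, remainder 359
766 ÷ 359 → quotient 2, remainder 48
359 ÷ 48 → quotient 7, remainder 23
48 ÷ 23 → quotient 2, remainder 2
23 ÷ 2 → quotient 11, remainder 1
2 ÷ 1 → quotient 2, remainder 0

[-4; 2, 2, 7, 2, 11, 2]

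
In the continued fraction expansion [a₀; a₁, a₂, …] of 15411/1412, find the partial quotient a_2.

10

15411 = 10·1412 + 1291, so a_0 = 10
1412 = 1·1291 + 121, so a_1 = 1
1291 = 10·121 + 81, so a_2 = 10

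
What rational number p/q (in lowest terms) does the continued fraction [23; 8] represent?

185/8

Start with 8.
23 + 1/(8/1) = 23 + 1/8 = 185/8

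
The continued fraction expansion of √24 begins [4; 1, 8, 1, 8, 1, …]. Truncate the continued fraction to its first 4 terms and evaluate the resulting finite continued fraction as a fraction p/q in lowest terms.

Compute successive convergents:
a_0 = 4: 4/1
a_1 = 1: 5/1
a_2 = 8: 44/9
a_3 = 1: 49/10

49/10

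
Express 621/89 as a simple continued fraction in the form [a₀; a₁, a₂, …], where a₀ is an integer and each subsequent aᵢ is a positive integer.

[6; 1, 43, 2]

Apply division with remainder until the remainder is 0:
621 = 6·89 + 87, so a_0 = 6
89 = 1·87 + 2, so a_1 = 1
87 = 43·2 + 1, so a_2 = 43
2 = 2·1 + 0, so a_3 = 2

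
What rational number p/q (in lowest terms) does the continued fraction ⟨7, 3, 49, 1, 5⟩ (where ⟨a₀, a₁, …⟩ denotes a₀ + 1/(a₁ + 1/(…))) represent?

6620/903

Build up convergents one term at a time:
a_0 = 7: 7/1
a_1 = 3: 22/3
a_2 = 49: 1085/148
a_3 = 1: 1107/151
a_4 = 5: 6620/903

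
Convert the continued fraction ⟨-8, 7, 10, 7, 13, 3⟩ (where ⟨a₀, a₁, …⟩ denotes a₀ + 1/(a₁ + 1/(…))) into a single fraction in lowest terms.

-160114/20373

Build up convergents one term at a time:
a_0 = -8: -8/1
a_1 = 7: -55/7
a_2 = 10: -558/71
a_3 = 7: -3961/504
a_4 = 13: -52051/6623
a_5 = 3: -160114/20373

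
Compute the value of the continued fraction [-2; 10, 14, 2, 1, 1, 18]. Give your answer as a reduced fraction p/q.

-25627/13483

Starting at the tail and folding back:
Start with 18.
1 + 1/(18/1) = 1 + 1/18 = 19/18
1 + 1/(19/18) = 1 + 18/19 = 37/19
2 + 1/(37/19) = 2 + 19/37 = 93/37
14 + 1/(93/37) = 14 + 37/93 = 1339/93
10 + 1/(1339/93) = 10 + 93/1339 = 13483/1339
-2 + 1/(13483/1339) = -2 + 1339/13483 = -25627/13483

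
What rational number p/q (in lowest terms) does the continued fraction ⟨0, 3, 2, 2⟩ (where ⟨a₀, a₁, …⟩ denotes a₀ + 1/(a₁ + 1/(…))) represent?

a_0 = 0: 0/1
a_1 = 3: 1/3
a_2 = 2: 2/7
a_3 = 2: 5/17

5/17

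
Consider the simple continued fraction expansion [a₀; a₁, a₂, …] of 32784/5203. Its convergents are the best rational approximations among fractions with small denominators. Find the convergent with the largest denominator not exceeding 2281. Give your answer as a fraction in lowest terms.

a_0 = 6: 6/1  (≤ bound)
a_1 = 3: 19/3  (≤ bound)
a_2 = 3: 63/10  (≤ bound)
a_3 = 9: 586/93  (≤ bound)
a_4 = 1: 649/103  (≤ bound)
a_5 = 9: 6427/1020  (≤ bound)
a_6 = 5: 32784/5203  (> 2281, stop)

6427/1020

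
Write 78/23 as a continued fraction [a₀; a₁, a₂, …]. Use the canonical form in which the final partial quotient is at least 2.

⌊78/23⌋ = 3, remainder 9
⌊23/9⌋ = 2, remainder 5
⌊9/5⌋ = 1, remainder 4
⌊5/4⌋ = 1, remainder 1
⌊4/1⌋ = 4, remainder 0

[3; 2, 1, 1, 4]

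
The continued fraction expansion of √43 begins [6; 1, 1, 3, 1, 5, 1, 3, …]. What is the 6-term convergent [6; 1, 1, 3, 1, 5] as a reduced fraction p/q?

a_0 = 6: 6/1
a_1 = 1: 7/1
a_2 = 1: 13/2
a_3 = 3: 46/7
a_4 = 1: 59/9
a_5 = 5: 341/52

341/52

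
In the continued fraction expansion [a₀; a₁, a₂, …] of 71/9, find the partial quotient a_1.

1

71 = 7·9 + 8, so a_0 = 7
9 = 1·8 + 1, so a_1 = 1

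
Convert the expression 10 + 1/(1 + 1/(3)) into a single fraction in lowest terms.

Use the convergent recurrence hₖ = aₖ·hₖ₋₁ + hₖ₋₂ (and likewise for the denominators kₖ):
a_0 = 10: 10/1
a_1 = 1: 11/1
a_2 = 3: 43/4

43/4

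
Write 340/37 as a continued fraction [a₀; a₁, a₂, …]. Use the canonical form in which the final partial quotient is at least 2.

Repeatedly divide and take the remainder:
340 = 9·37 + 7, so a_0 = 9
37 = 5·7 + 2, so a_1 = 5
7 = 3·2 + 1, so a_2 = 3
2 = 2·1 + 0, so a_3 = 2

[9; 5, 3, 2]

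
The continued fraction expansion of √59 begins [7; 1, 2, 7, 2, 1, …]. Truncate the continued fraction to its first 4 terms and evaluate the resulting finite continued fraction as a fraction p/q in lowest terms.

a_0 = 7: 7/1
a_1 = 1: 8/1
a_2 = 2: 23/3
a_3 = 7: 169/22

169/22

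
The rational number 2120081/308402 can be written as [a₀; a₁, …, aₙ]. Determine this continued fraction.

[6; 1, 6, 1, 25, 2, 36, 20]

Run the Euclidean algorithm, recording each quotient:
2120081 ÷ 308402 → quotient 6, remainder 269669
308402 ÷ 269669 → quotient 1, remainder 38733
269669 ÷ 38733 → quotient 6, remainder 37271
38733 ÷ 37271 → quotient 1, remainder 1462
37271 ÷ 1462 → quotient 25, remainder 721
1462 ÷ 721 → quotient 2, remainder 20
721 ÷ 20 → quotient 36, remainder 1
20 ÷ 1 → quotient 20, remainder 0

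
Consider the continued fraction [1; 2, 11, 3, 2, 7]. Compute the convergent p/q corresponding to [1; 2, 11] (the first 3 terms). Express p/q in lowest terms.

Start with 11.
2 + 1/(11/1) = 2 + 1/11 = 23/11
1 + 1/(23/11) = 1 + 11/23 = 34/23

34/23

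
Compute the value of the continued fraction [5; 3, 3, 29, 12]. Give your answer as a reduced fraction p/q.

Compute successive convergents:
a_0 = 5: 5/1
a_1 = 3: 16/3
a_2 = 3: 53/10
a_3 = 29: 1553/293
a_4 = 12: 18689/3526

18689/3526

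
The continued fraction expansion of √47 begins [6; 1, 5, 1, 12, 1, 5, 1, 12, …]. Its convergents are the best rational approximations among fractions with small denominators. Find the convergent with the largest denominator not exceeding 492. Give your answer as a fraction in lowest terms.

a_0 = 6: 6/1  (≤ bound)
a_1 = 1: 7/1  (≤ bound)
a_2 = 5: 41/6  (≤ bound)
a_3 = 1: 48/7  (≤ bound)
a_4 = 12: 617/90  (≤ bound)
a_5 = 1: 665/97  (≤ bound)
a_6 = 5: 3942/575  (> 492, stop)

665/97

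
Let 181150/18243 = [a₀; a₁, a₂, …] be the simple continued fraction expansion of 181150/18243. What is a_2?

Repeatedly divide and take the remainder:
181150 ÷ 18243 → quotient 9, remainder 16963
18243 ÷ 16963 → quotient 1, remainder 1280
16963 ÷ 1280 → quotient 13, remainder 323

13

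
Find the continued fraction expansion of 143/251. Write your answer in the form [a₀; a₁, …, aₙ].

[0; 1, 1, 3, 11, 1, 2]

143 ÷ 251 → quotient 0, remainder 143
251 ÷ 143 → quotient 1, remainder 108
143 ÷ 108 → quotient 1, remainder 35
108 ÷ 35 → quotient 3, remainder 3
35 ÷ 3 → quotient 11, remainder 2
3 ÷ 2 → quotient 1, remainder 1
2 ÷ 1 → quotient 2, remainder 0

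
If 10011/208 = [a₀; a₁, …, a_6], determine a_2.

Run the Euclidean algorithm, recording each quotient:
⌊10011/208⌋ = 48, remainder 27
⌊208/27⌋ = 7, remainder 19
⌊27/19⌋ = 1, remainder 8

1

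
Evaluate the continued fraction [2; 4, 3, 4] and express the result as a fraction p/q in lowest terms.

125/56

Start with 4.
3 + 1/(4/1) = 3 + 1/4 = 13/4
4 + 1/(13/4) = 4 + 4/13 = 56/13
2 + 1/(56/13) = 2 + 13/56 = 125/56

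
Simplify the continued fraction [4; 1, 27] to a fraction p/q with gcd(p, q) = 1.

139/28

a_0 = 4: 4/1
a_1 = 1: 5/1
a_2 = 27: 139/28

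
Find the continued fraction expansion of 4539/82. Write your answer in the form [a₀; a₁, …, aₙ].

⌊4539/82⌋ = 55, remainder 29
⌊82/29⌋ = 2, remainder 24
⌊29/24⌋ = 1, remainder 5
⌊24/5⌋ = 4, remainder 4
⌊5/4⌋ = 1, remainder 1
⌊4/1⌋ = 4, remainder 0

[55; 2, 1, 4, 1, 4]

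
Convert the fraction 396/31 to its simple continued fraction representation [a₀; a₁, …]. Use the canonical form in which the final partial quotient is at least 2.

Run the Euclidean algorithm, recording each quotient:
⌊396/31⌋ = 12, remainder 24
⌊31/24⌋ = 1, remainder 7
⌊24/7⌋ = 3, remainder 3
⌊7/3⌋ = 2, remainder 1
⌊3/1⌋ = 3, remainder 0

[12; 1, 3, 2, 3]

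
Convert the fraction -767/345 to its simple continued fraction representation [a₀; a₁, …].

[-3; 1, 3, 2, 12, 3]

-767 = -3·345 + 268, so a_0 = -3
345 = 1·268 + 77, so a_1 = 1
268 = 3·77 + 37, so a_2 = 3
77 = 2·37 + 3, so a_3 = 2
37 = 12·3 + 1, so a_4 = 12
3 = 3·1 + 0, so a_5 = 3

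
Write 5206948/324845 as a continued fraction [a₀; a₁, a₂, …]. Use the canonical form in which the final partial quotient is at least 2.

Repeatedly divide and take the remainder:
5206948 ÷ 324845 → quotient 16, remainder 9428
324845 ÷ 9428 → quotient 34, remainder 4293
9428 ÷ 4293 → quotient 2, remainder 842
4293 ÷ 842 → quotient 5, remainder 83
842 ÷ 83 → quotient 10, remainder 12
83 ÷ 12 → quotient 6, remainder 11
12 ÷ 11 → quotient 1, remainder 1
11 ÷ 1 → quotient 11, remainder 0

[16; 34, 2, 5, 10, 6, 1, 11]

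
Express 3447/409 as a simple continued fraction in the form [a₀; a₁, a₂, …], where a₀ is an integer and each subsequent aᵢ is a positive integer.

[8; 2, 2, 1, 28, 2]

Repeatedly divide and take the remainder:
3447 = 8·409 + 175, so a_0 = 8
409 = 2·175 + 59, so a_1 = 2
175 = 2·59 + 57, so a_2 = 2
59 = 1·57 + 2, so a_3 = 1
57 = 28·2 + 1, so a_4 = 28
2 = 2·1 + 0, so a_5 = 2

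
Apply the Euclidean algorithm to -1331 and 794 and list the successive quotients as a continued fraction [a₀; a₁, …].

⌊-1331/794⌋ = -2, remainder 257
⌊794/257⌋ = 3, remainder 23
⌊257/23⌋ = 11, remainder 4
⌊23/4⌋ = 5, remainder 3
⌊4/3⌋ = 1, remainder 1
⌊3/1⌋ = 3, remainder 0

[-2; 3, 11, 5, 1, 3]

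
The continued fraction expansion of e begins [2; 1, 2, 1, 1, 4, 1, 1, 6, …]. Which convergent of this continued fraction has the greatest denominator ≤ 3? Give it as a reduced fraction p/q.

8/3

a_0 = 2: 2/1  (≤ bound)
a_1 = 1: 3/1  (≤ bound)
a_2 = 2: 8/3  (≤ bound)
a_3 = 1: 11/4  (> 3, stop)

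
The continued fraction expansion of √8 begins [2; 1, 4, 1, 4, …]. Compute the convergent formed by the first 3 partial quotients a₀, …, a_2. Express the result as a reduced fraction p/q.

14/5

Collapse the nested fraction from the inside out:
Start with 4.
1 + 1/(4/1) = 1 + 1/4 = 5/4
2 + 1/(5/4) = 2 + 4/5 = 14/5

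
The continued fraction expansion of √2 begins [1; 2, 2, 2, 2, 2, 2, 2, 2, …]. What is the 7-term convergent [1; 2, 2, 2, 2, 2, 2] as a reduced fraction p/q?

a_0 = 1: 1/1
a_1 = 2: 3/2
a_2 = 2: 7/5
a_3 = 2: 17/12
a_4 = 2: 41/29
a_5 = 2: 99/70
a_6 = 2: 239/169

239/169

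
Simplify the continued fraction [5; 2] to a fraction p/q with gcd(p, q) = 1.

Build up convergents one term at a time:
a_0 = 5: 5/1
a_1 = 2: 11/2

11/2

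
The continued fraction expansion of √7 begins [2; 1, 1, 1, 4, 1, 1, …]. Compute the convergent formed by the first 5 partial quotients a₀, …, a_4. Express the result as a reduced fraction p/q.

Work from the innermost term outward:
Start with 4.
1 + 1/(4/1) = 1 + 1/4 = 5/4
1 + 1/(5/4) = 1 + 4/5 = 9/5
1 + 1/(9/5) = 1 + 5/9 = 14/9
2 + 1/(14/9) = 2 + 9/14 = 37/14

37/14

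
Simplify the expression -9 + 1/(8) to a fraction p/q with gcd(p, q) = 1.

-71/8

a_0 = -9: -9/1
a_1 = 8: -71/8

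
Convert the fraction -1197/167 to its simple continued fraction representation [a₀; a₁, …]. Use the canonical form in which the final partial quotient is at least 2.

⌊-1197/167⌋ = -8, remainder 139
⌊167/139⌋ = 1, remainder 28
⌊139/28⌋ = 4, remainder 27
⌊28/27⌋ = 1, remainder 1
⌊27/1⌋ = 27, remainder 0

[-8; 1, 4, 1, 27]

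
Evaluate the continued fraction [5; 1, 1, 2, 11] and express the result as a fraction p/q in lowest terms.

319/57

Start with 11.
2 + 1/(11/1) = 2 + 1/11 = 23/11
1 + 1/(23/11) = 1 + 11/23 = 34/23
1 + 1/(34/23) = 1 + 23/34 = 57/34
5 + 1/(57/34) = 5 + 34/57 = 319/57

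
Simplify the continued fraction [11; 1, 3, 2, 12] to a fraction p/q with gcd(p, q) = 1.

1319/112

a_0 = 11: 11/1
a_1 = 1: 12/1
a_2 = 3: 47/4
a_3 = 2: 106/9
a_4 = 12: 1319/112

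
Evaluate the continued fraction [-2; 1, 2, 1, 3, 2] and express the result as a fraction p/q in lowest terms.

Start with 2.
3 + 1/(2/1) = 3 + 1/2 = 7/2
1 + 1/(7/2) = 1 + 2/7 = 9/7
2 + 1/(9/7) = 2 + 7/9 = 25/9
1 + 1/(25/9) = 1 + 9/25 = 34/25
-2 + 1/(34/25) = -2 + 25/34 = -43/34

-43/34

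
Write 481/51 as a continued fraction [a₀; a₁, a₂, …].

[9; 2, 3, 7]

Repeatedly divide and take the remainder:
481 = 9·51 + 22, so a_0 = 9
51 = 2·22 + 7, so a_1 = 2
22 = 3·7 + 1, so a_2 = 3
7 = 7·1 + 0, so a_3 = 7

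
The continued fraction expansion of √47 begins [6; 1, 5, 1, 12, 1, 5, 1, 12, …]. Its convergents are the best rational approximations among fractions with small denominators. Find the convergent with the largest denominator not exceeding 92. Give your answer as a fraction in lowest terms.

617/90

a_0 = 6: 6/1  (≤ bound)
a_1 = 1: 7/1  (≤ bound)
a_2 = 5: 41/6  (≤ bound)
a_3 = 1: 48/7  (≤ bound)
a_4 = 12: 617/90  (≤ bound)
a_5 = 1: 665/97  (> 92, stop)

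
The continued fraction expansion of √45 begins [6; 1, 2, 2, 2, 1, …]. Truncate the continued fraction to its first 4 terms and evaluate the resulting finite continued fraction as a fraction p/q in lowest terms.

47/7

Collapse the nested fraction from the inside out:
Start with 2.
2 + 1/(2/1) = 2 + 1/2 = 5/2
1 + 1/(5/2) = 1 + 2/5 = 7/5
6 + 1/(7/5) = 6 + 5/7 = 47/7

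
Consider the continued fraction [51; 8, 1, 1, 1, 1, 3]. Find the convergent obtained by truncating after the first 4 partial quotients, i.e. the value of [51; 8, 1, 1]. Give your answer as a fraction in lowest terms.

869/17

Starting at the tail and folding back:
Start with 1.
1 + 1/(1/1) = 1 + 1/1 = 2/1
8 + 1/(2/1) = 8 + 1/2 = 17/2
51 + 1/(17/2) = 51 + 2/17 = 869/17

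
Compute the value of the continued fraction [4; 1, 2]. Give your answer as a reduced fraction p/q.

14/3

a_0 = 4: 4/1
a_1 = 1: 5/1
a_2 = 2: 14/3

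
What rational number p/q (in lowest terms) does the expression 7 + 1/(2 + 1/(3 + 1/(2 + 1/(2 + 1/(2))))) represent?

699/94

Build up convergents one term at a time:
a_0 = 7: 7/1
a_1 = 2: 15/2
a_2 = 3: 52/7
a_3 = 2: 119/16
a_4 = 2: 290/39
a_5 = 2: 699/94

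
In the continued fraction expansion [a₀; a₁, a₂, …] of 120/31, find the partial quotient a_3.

1

120 = 3·31 + 27, so a_0 = 3
31 = 1·27 + 4, so a_1 = 1
27 = 6·4 + 3, so a_2 = 6
4 = 1·3 + 1, so a_3 = 1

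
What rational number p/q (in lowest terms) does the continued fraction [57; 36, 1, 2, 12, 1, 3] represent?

Use the convergent recurrence hₖ = aₖ·hₖ₋₁ + hₖ₋₂ (and likewise for the denominators kₖ):
a_0 = 57: 57/1
a_1 = 36: 2053/36
a_2 = 1: 2110/37
a_3 = 2: 6273/110
a_4 = 12: 77386/1357
a_5 = 1: 83659/1467
a_6 = 3: 328363/5758

328363/5758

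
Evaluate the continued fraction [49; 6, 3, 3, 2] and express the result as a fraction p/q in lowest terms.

Start with 2.
3 + 1/(2/1) = 3 + 1/2 = 7/2
3 + 1/(7/2) = 3 + 2/7 = 23/7
6 + 1/(23/7) = 6 + 7/23 = 145/23
49 + 1/(145/23) = 49 + 23/145 = 7128/145

7128/145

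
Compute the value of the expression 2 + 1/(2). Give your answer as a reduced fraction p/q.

Start with 2.
2 + 1/(2/1) = 2 + 1/2 = 5/2

5/2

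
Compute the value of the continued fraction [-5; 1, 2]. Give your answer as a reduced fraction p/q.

a_0 = -5: -5/1
a_1 = 1: -4/1
a_2 = 2: -13/3

-13/3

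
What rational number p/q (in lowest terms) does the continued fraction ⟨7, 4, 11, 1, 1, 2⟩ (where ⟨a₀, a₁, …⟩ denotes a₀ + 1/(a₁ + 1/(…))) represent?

Start with 2.
1 + 1/(2/1) = 1 + 1/2 = 3/2
1 + 1/(3/2) = 1 + 2/3 = 5/3
11 + 1/(5/3) = 11 + 3/5 = 58/5
4 + 1/(58/5) = 4 + 5/58 = 237/58
7 + 1/(237/58) = 7 + 58/237 = 1717/237

1717/237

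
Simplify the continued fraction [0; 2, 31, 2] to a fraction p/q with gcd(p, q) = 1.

Work from the innermost term outward:
Start with 2.
31 + 1/(2/1) = 31 + 1/2 = 63/2
2 + 1/(63/2) = 2 + 2/63 = 128/63
0 + 1/(128/63) = 0 + 63/128 = 63/128

63/128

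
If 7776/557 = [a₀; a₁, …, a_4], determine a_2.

24

⌊7776/557⌋ = 13, remainder 535
⌊557/535⌋ = 1, remainder 22
⌊535/22⌋ = 24, remainder 7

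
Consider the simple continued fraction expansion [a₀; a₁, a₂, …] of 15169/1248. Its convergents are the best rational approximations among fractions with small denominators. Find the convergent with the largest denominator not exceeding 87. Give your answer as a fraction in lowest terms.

a_0 = 12: 12/1  (≤ bound)
a_1 = 6: 73/6  (≤ bound)
a_2 = 2: 158/13  (≤ bound)
a_3 = 6: 1021/84  (≤ bound)
a_4 = 1: 1179/97  (> 87, stop)

1021/84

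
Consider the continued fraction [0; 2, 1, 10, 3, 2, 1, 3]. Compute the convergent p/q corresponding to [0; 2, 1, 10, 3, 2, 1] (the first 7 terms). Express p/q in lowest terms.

Build up convergents one term at a time:
a_0 = 0: 0/1
a_1 = 2: 1/2
a_2 = 1: 1/3
a_3 = 10: 11/32
a_4 = 3: 34/99
a_5 = 2: 79/230
a_6 = 1: 113/329

113/329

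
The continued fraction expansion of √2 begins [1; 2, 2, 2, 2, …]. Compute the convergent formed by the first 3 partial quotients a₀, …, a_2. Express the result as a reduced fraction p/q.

a_0 = 1: 1/1
a_1 = 2: 3/2
a_2 = 2: 7/5

7/5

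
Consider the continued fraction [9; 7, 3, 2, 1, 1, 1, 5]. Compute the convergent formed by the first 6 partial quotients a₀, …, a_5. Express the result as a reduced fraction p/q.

Starting at the tail and folding back:
Start with 1.
1 + 1/(1/1) = 1 + 1/1 = 2/1
2 + 1/(2/1) = 2 + 1/2 = 5/2
3 + 1/(5/2) = 3 + 2/5 = 17/5
7 + 1/(17/5) = 7 + 5/17 = 124/17
9 + 1/(124/17) = 9 + 17/124 = 1133/124

1133/124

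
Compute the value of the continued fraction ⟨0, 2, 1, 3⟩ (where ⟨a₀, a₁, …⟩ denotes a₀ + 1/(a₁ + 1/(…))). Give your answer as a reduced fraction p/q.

a_0 = 0: 0/1
a_1 = 2: 1/2
a_2 = 1: 1/3
a_3 = 3: 4/11

4/11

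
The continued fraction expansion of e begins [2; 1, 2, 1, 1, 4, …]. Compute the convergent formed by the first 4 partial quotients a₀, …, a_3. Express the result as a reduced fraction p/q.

11/4

Collapse the nested fraction from the inside out:
Start with 1.
2 + 1/(1/1) = 2 + 1/1 = 3/1
1 + 1/(3/1) = 1 + 1/3 = 4/3
2 + 1/(4/3) = 2 + 3/4 = 11/4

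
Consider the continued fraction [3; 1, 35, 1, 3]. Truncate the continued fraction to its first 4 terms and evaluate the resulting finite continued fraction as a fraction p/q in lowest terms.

Build up convergents one term at a time:
a_0 = 3: 3/1
a_1 = 1: 4/1
a_2 = 35: 143/36
a_3 = 1: 147/37

147/37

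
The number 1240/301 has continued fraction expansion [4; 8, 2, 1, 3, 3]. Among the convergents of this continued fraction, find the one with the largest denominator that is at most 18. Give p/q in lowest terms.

70/17

a_0 = 4: 4/1  (≤ bound)
a_1 = 8: 33/8  (≤ bound)
a_2 = 2: 70/17  (≤ bound)
a_3 = 1: 103/25  (> 18, stop)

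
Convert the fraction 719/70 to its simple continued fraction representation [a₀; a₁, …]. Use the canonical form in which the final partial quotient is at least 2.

⌊719/70⌋ = 10, remainder 19
⌊70/19⌋ = 3, remainder 13
⌊19/13⌋ = 1, remainder 6
⌊13/6⌋ = 2, remainder 1
⌊6/1⌋ = 6, remainder 0

[10; 3, 1, 2, 6]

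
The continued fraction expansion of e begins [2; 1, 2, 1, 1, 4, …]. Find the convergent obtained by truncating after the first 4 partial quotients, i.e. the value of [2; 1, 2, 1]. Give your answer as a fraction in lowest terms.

11/4

Starting at the tail and folding back:
Start with 1.
2 + 1/(1/1) = 2 + 1/1 = 3/1
1 + 1/(3/1) = 1 + 1/3 = 4/3
2 + 1/(4/3) = 2 + 3/4 = 11/4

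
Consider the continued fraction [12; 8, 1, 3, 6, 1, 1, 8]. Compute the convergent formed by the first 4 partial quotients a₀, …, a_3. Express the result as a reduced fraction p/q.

424/35

Start with 3.
1 + 1/(3/1) = 1 + 1/3 = 4/3
8 + 1/(4/3) = 8 + 3/4 = 35/4
12 + 1/(35/4) = 12 + 4/35 = 424/35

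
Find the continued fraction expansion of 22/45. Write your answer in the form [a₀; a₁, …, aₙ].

22 = 0·45 + 22, so a_0 = 0
45 = 2·22 + 1, so a_1 = 2
22 = 22·1 + 0, so a_2 = 22

[0; 2, 22]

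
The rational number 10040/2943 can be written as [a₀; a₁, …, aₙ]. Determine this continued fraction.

10040 = 3·2943 + 1211, so a_0 = 3
2943 = 2·1211 + 521, so a_1 = 2
1211 = 2·521 + 169, so a_2 = 2
521 = 3·169 + 14, so a_3 = 3
169 = 12·14 + 1, so a_4 = 12
14 = 14·1 + 0, so a_5 = 14

[3; 2, 2, 3, 12, 14]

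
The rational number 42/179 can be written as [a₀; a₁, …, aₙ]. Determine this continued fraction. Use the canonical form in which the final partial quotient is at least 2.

Run the Euclidean algorithm, recording each quotient:
42 = 0·179 + 42, so a_0 = 0
179 = 4·42 + 11, so a_1 = 4
42 = 3·11 + 9, so a_2 = 3
11 = 1·9 + 2, so a_3 = 1
9 = 4·2 + 1, so a_4 = 4
2 = 2·1 + 0, so a_5 = 2

[0; 4, 3, 1, 4, 2]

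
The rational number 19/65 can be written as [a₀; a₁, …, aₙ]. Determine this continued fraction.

Repeatedly divide and take the remainder:
19 = 0·65 + 19, so a_0 = 0
65 = 3·19 + 8, so a_1 = 3
19 = 2·8 + 3, so a_2 = 2
8 = 2·3 + 2, so a_3 = 2
3 = 1·2 + 1, so a_4 = 1
2 = 2·1 + 0, so a_5 = 2

[0; 3, 2, 2, 1, 2]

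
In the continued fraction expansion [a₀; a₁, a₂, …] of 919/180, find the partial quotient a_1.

919 ÷ 180 → quotient 5, remainder 19
180 ÷ 19 → quotient 9, remainder 9

9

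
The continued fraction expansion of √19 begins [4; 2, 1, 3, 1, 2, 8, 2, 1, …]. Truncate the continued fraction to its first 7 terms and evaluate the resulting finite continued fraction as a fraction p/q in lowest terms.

1421/326

a_0 = 4: 4/1
a_1 = 2: 9/2
a_2 = 1: 13/3
a_3 = 3: 48/11
a_4 = 1: 61/14
a_5 = 2: 170/39
a_6 = 8: 1421/326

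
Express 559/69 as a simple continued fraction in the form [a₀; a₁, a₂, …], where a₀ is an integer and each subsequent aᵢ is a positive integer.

[8; 9, 1, 6]

559 = 8·69 + 7, so a_0 = 8
69 = 9·7 + 6, so a_1 = 9
7 = 1·6 + 1, so a_2 = 1
6 = 6·1 + 0, so a_3 = 6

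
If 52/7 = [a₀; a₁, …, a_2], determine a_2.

Run the Euclidean algorithm, recording each quotient:
⌊52/7⌋ = 7, remainder 3
⌊7/3⌋ = 2, remainder 1
⌊3/1⌋ = 3, remainder 0

3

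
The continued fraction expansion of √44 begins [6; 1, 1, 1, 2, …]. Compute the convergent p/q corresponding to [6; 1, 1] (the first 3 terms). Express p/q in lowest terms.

13/2

Start with 1.
1 + 1/(1/1) = 1 + 1/1 = 2/1
6 + 1/(2/1) = 6 + 1/2 = 13/2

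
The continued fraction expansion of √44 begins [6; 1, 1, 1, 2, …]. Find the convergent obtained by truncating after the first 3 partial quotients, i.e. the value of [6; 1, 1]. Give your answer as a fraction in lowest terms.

13/2

Build up convergents one term at a time:
a_0 = 6: 6/1
a_1 = 1: 7/1
a_2 = 1: 13/2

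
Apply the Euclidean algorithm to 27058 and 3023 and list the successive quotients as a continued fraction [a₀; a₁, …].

⌊27058/3023⌋ = 8, remainder 2874
⌊3023/2874⌋ = 1, remainder 149
⌊2874/149⌋ = 19, remainder 43
⌊149/43⌋ = 3, remainder 20
⌊43/20⌋ = 2, remainder 3
⌊20/3⌋ = 6, remainder 2
⌊3/2⌋ = 1, remainder 1
⌊2/1⌋ = 2, remainder 0

[8; 1, 19, 3, 2, 6, 1, 2]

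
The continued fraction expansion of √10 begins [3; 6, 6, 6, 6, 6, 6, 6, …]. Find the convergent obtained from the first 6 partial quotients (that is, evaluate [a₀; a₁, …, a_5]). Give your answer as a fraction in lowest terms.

Build up convergents one term at a time:
a_0 = 3: 3/1
a_1 = 6: 19/6
a_2 = 6: 117/37
a_3 = 6: 721/228
a_4 = 6: 4443/1405
a_5 = 6: 27379/8658

27379/8658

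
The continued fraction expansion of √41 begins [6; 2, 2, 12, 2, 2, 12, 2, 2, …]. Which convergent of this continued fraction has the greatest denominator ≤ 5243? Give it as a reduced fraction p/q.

List convergents until the denominator exceeds the bound:
a_0 = 6: 6/1  (≤ bound)
a_1 = 2: 13/2  (≤ bound)
a_2 = 2: 32/5  (≤ bound)
a_3 = 12: 397/62  (≤ bound)
a_4 = 2: 826/129  (≤ bound)
a_5 = 2: 2049/320  (≤ bound)
a_6 = 12: 25414/3969  (≤ bound)
a_7 = 2: 52877/8258  (> 5243, stop)

25414/3969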